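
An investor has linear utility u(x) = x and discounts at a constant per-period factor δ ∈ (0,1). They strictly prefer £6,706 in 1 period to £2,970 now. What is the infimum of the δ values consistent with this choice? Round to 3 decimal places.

The preference means 2970 < δ·6706.
Dividing through by 6706 gives δ > 0.44289.

δ > 0.443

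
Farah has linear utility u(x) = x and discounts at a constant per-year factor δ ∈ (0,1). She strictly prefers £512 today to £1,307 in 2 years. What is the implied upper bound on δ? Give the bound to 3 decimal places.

The preference means 512 > δ^2·1307.
Dividing by 1307: δ^2 < 0.39174. Both sides are positive, so the square root keeps the direction.
δ < (512/1307)^(1/2) ≈ 0.626.

δ < 0.626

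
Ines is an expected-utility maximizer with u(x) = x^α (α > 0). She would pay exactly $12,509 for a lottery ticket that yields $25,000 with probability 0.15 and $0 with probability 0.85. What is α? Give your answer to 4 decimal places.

α ≈ 2.7398

Since u(0) = 0, the lottery's EU is 0.15·25000^α.
Setting u(12509) equal to that: 12509^α = 0.15·25000^α ⇒ (12509/25000)^α = 0.15.
α = ln(0.15) / ln(12509/25000) = -1.8971200/-0.6924274 ≈ 2.7398.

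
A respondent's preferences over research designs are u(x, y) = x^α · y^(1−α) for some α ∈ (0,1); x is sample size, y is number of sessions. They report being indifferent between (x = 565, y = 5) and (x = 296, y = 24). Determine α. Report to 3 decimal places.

The Cobb–Douglas utilities coincide, so 565^α·5^(1−α) = 296^α·24^(1−α).
Taking logs: α·ln 565 + (1−α)·ln 5 = α·ln 296 + (1−α)·ln 24, i.e. α·0.646466 = (1−α)·1.568616.
With A = 0.646466 and B = 1.568616: α·A = (1−α)·B, so α = B/(A+B) = 1.568616/2.215082 ≈ 0.708.

α ≈ 0.708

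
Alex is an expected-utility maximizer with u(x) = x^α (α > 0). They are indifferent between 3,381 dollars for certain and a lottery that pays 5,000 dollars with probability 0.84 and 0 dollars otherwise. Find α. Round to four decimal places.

The lottery's expected utility is 0.84·u(5000) + 0.16·u(0) = 0.84·5000^α (since u(0) = 0 for α > 0).
Setting u(3381) equal to that: 3381^α = 0.84·5000^α ⇒ (3381/5000)^α = 0.84.
Take logs: α = ln 0.84 / ln(3381/5000) ≈ 0.445613.

α ≈ 0.4456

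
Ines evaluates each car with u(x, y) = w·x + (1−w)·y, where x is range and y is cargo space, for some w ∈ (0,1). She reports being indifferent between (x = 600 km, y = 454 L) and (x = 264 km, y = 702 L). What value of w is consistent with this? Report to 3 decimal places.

u(600,454) = u(264,702) means w·600 + (1−w)·454 = w·264 + (1−w)·702.
Rearranging, 336·w − 248·(1−w) = 0.
So w/(1−w) = 248/336 = 0.7381, giving w = 248/(336+248) = 0.425.

w = 0.425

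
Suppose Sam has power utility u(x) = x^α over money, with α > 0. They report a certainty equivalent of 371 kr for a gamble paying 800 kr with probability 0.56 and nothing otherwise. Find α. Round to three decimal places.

α ≈ 0.755

Since u(0) = 0, the lottery's EU is 0.56·800^α.
Equating: 371^α = 0.56·800^α, i.e. 0.4637^α = 0.56.
Take logs: α = ln 0.56 / ln(371/800) ≈ 0.75457.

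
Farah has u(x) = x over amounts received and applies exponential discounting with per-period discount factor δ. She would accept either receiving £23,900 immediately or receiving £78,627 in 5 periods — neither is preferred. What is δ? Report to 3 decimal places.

δ ≈ 0.788

Equating discounted utilities: u(23900) = δ^5·u(78627) ⇒ δ^5 = u(23900)/u(78627).
With u(x) = x: δ^5 = 23900/78627 = 0.30397.
Taking the 5th root: δ = 0.30397^(1/5) ≈ 0.788.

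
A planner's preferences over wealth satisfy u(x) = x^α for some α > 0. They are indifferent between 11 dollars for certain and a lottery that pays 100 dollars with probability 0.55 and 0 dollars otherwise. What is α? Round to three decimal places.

EU(lottery) = 0.55·100^α + 0.45·0 = 0.55·100^α.
Indifference: 11^α = 0.55·100^α, so (11/100)^α = 0.55.
Taking logs: α·ln(11/100) = ln(0.55), so α = -0.597837 / -2.207275 ≈ 0.271.

α ≈ 0.271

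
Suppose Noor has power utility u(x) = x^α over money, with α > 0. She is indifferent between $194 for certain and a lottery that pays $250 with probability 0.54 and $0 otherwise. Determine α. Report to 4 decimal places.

The lottery's expected utility is 0.54·u(250) + 0.46·u(0) = 0.54·250^α (since u(0) = 0 for α > 0).
Setting u(194) equal to that: 194^α = 0.54·250^α ⇒ (194/250)^α = 0.54.
Take logs: α = ln 0.54 / ln(194/250) ≈ 2.429730.

α ≈ 2.4297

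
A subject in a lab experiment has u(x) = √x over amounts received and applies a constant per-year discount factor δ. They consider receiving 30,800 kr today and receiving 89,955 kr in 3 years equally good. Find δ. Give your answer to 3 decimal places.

Equating discounted utilities: u(30800) = δ^3·u(89955) ⇒ δ^3 = u(30800)/u(89955).
Since u(x) = √x, δ^3 = √(30800/89955) = 0.58514.
Taking the cube root: δ = 0.58514^(1/3) ≈ 0.836.

δ ≈ 0.836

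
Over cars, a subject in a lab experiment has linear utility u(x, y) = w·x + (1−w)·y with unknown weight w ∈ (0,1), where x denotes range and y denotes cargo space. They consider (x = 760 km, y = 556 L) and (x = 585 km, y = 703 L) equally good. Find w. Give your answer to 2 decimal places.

w = 0.46

Equating utilities: w·760 + (1−w)·556 = w·585 + (1−w)·703.
w·(760−585) = (1−w)·(703−556), i.e. w·175 = (1−w)·147.
So w/(1−w) = 147/175 = 0.8400, giving w = 147/(175+147) = 0.46.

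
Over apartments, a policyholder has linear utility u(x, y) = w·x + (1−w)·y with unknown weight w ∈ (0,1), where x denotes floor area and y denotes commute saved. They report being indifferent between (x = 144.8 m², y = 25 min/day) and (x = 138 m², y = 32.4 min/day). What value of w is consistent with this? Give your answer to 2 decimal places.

w = 0.52

Equating utilities: w·144.8 + (1−w)·25 = w·138 + (1−w)·32.4.
w·(144.8−138) = (1−w)·(32.4−25), i.e. w·6.8 = (1−w)·7.4.
The marginal rate of substitution is 7.4/6.8, so w = 7.4/(6.8+7.4) = 0.52.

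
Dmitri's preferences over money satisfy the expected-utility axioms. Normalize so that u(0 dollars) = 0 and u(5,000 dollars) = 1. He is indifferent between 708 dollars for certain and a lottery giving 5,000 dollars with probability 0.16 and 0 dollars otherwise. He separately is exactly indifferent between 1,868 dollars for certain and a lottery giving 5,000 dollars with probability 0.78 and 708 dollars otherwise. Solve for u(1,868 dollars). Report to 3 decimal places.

0.815

First, u(708 dollars) = 0.16·u(5,000 dollars) + 0.84·u(0 dollars) = 0.16.
Chaining: u(1,868 dollars) = 0.78·1.00 + 0.22·0.16 = 0.8152.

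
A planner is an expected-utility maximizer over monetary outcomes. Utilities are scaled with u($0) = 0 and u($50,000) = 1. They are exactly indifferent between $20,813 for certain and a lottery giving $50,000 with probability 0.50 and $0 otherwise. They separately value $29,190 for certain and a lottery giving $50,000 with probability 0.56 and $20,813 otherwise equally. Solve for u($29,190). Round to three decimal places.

From the first indifference, u($20,813) = 0.50·u($50,000) + 0.50·u($0) = 0.50·1 + 0.50·0 = 0.50.
The second indifference gives u($29,190) = 0.56·u($50,000) + 0.44·u($20,813) = 0.56·1.00 + 0.44·0.50 = 0.7800.

0.780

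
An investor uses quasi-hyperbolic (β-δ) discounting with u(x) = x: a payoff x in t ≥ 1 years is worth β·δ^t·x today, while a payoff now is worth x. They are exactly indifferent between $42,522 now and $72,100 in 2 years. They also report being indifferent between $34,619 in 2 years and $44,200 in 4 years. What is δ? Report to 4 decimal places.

The second indifference involves only future payoffs, so β cancels: β·δ^2·34619 = β·δ^4·44200, giving δ^2 = 34619/44200 = 0.78324, so δ = 0.88501.

δ ≈ 0.8850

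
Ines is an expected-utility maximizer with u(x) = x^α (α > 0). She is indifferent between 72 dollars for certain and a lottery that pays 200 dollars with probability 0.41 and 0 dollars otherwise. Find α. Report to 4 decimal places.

α ≈ 0.8727

EU(lottery) = 0.41·200^α + 0.59·0 = 0.41·200^α.
Indifference: 72^α = 0.41·200^α, so (72/200)^α = 0.41.
α = ln(0.41) / ln(72/200) = -0.8915981/-1.0216512 ≈ 0.8727.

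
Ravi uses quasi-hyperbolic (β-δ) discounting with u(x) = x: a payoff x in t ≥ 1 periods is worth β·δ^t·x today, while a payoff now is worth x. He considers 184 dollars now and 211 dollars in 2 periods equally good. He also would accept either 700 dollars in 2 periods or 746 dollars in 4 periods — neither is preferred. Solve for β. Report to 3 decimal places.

β ≈ 0.929

Both payoffs in the second observation are in the future, so β drops out: δ^2·700 = δ^4·746 ⇒ δ^2 = 700/746 = 0.93834, so δ = 0.96868.
Substituting δ into 184 = β·δ^2·211: β = 184/(197.989) ≈ 0.929.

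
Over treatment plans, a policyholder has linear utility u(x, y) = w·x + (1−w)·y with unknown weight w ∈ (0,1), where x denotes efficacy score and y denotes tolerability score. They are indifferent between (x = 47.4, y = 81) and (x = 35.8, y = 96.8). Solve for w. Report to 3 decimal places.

w = 0.577

Indifference: w·47.4 + (1−w)·81 = w·35.8 + (1−w)·96.8.
Collecting terms: w·11.6 = (1−w)·15.8.
Hence w = 15.8/(11.6+15.8) = 15.8/27.4 = 0.577.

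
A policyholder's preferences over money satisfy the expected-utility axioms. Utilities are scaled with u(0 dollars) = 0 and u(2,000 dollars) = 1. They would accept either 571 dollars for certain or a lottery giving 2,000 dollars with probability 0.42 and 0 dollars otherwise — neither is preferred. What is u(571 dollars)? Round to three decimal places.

0.420

The indifference gives u(571 dollars) = 0.42·u(2,000 dollars) + 0.58·u(0 dollars) = 0.42·1 + 0.58·0 = 0.42.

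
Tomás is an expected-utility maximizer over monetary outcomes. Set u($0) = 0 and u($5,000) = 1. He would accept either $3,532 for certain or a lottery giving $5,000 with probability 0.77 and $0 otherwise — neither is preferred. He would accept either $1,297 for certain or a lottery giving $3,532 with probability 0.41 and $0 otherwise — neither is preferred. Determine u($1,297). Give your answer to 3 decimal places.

0.316

From the first indifference, u($3,532) = 0.77·u($5,000) + 0.23·u($0) = 0.77·1 + 0.23·0 = 0.77.
Chaining: u($1,297) = 0.41·0.77 + 0.59·0.00 = 0.3157.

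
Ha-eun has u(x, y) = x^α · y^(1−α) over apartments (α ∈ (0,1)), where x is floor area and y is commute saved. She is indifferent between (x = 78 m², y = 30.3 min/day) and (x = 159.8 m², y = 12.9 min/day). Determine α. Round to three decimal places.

Set the two utilities equal: 78^α·30.3^(1−α) = 159.8^α·12.9^(1−α).
(78/159.8)^α = (12.9/30.3)^(1−α); take logs: α·ln(78/159.8) = (1−α)·ln(12.9/30.3), i.e. α·-0.717214 = (1−α)·-0.853920.
So α/(1−α) = (-0.853920)/(-0.717214) = 1.190607, and α = 1.190607/2.190607 ≈ 0.544.

α ≈ 0.544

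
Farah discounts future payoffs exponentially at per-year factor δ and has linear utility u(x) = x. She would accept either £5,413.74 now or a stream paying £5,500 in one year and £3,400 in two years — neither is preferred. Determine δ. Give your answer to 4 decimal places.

δ ≈ 0.6900

Present value of the stream is 5500·δ + 3400·δ². Indifference gives 5500δ + 3400δ² = 5413.74.
So 3400δ² + 5500δ − 5413.74 = 0.
The positive root is δ = [−5500 + √(5500² + 4·3400·5413.74)] / (2·3400) = (−5500 + 10192.000)/6800 ≈ 0.6900.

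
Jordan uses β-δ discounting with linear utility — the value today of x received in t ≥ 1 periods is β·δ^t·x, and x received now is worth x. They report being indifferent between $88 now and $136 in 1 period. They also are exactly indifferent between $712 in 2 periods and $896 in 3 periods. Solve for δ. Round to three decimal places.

From the later pair, β·δ^2·712 = β·δ^3·896; dividing through, δ = 712/896 = 0.79464.

δ ≈ 0.795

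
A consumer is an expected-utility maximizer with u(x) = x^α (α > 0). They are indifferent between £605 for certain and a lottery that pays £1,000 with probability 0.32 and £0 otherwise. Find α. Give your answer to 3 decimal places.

The lottery's expected utility is 0.32·u(1000) + 0.68·u(0) = 0.32·1000^α (since u(0) = 0 for α > 0).
Setting u(605) equal to that: 605^α = 0.32·1000^α ⇒ (605/1000)^α = 0.32.
Taking logs: α·ln(605/1000) = ln(0.32), so α = -1.139434 / -0.502527 ≈ 2.267.

α ≈ 2.267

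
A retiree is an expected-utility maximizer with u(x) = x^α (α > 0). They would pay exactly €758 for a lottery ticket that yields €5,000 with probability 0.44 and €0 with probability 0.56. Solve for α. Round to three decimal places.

α ≈ 0.435

EU(lottery) = 0.44·5000^α + 0.56·0 = 0.44·5000^α.
Setting u(758) equal to that: 758^α = 0.44·5000^α ⇒ (758/5000)^α = 0.44.
Take logs: α = ln 0.44 / ln(758/5000) ≈ 0.43518.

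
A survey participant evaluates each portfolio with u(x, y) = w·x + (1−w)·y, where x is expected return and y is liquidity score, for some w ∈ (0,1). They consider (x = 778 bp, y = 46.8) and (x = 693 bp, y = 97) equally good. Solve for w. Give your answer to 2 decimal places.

u(778,46.8) = u(693,97) means w·778 + (1−w)·46.8 = w·693 + (1−w)·97.
Collecting terms: w·85 = (1−w)·50.2.
Hence w = 50.2/(85+50.2) = 50.2/135.2 = 0.37.

w = 0.37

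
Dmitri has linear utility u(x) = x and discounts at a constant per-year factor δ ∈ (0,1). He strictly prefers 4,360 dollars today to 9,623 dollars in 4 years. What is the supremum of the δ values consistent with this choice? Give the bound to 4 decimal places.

δ < 0.8204

Comparing present values: 4360 > δ^4·9623.
Hence δ^4 < 4360/9623 = 0.45308, and x ↦ x^(1/4) is increasing on (0,∞).
δ < (4360/9623)^(1/4) ≈ 0.8204.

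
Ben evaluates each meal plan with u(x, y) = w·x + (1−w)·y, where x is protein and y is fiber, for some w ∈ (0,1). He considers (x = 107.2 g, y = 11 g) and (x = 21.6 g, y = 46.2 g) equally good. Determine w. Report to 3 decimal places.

Indifference: w·107.2 + (1−w)·11 = w·21.6 + (1−w)·46.2.
w·(107.2−21.6) = (1−w)·(46.2−11), i.e. w·85.6 = (1−w)·35.2.
So w/(1−w) = 35.2/85.6 = 0.4112, giving w = 35.2/(85.6+35.2) = 0.291.

w = 0.291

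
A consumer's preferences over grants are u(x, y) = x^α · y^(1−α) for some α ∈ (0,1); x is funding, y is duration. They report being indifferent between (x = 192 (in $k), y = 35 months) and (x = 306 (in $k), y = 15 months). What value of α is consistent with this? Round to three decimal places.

The Cobb–Douglas utilities coincide, so 192^α·35^(1−α) = 306^α·15^(1−α).
Taking logs: α·ln 192 + (1−α)·ln 35 = α·ln 306 + (1−α)·ln 15, i.e. α·-0.466090 = (1−α)·-0.847298.
With A = -0.466090 and B = -0.847298: α·A = (1−α)·B, so α = B/(A+B) = -0.847298/-1.313388 ≈ 0.645.

α ≈ 0.645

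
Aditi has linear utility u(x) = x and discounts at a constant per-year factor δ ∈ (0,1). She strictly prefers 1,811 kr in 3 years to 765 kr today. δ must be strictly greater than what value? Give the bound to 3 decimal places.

δ > 0.750

Comparing present values: 765 < δ^3·1811.
Hence δ^3 > 765/1811 = 0.42242, and x ↦ x^(1/3) is increasing on (0,∞).
δ > 0.42242^(1/3) = 0.750.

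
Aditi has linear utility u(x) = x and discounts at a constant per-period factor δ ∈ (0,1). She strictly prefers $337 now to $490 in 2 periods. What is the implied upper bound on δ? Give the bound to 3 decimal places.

Comparing present values: 337 > δ^2·490.
So δ^2 < 337/490 = 0.68776; taking the square root of both positive sides preserves the inequality.
δ < 0.68776^(1/2) = 0.829.

δ < 0.829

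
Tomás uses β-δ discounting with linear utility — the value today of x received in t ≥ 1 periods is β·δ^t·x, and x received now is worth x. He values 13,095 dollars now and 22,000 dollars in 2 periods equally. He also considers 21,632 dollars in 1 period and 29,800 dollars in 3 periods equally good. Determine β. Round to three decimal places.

β ≈ 0.820

Both payoffs in the second observation are in the future, so β drops out: δ^1·21632 = δ^3·29800 ⇒ δ^2 = 21632/29800 = 0.72591, so δ = 0.85200.
The first indifference: 13095 = β·δ^2·22000, so β = 13095/(δ^2·22000) = 13095/(0.72591·22000) ≈ 0.820.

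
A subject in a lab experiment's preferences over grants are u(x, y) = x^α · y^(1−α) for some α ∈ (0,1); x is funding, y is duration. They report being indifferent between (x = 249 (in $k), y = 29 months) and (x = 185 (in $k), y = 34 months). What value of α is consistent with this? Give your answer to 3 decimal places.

The Cobb–Douglas utilities coincide, so 249^α·29^(1−α) = 185^α·34^(1−α).
Taking logs: α·ln 249 + (1−α)·ln 29 = α·ln 185 + (1−α)·ln 34, i.e. α·0.297097 = (1−α)·0.159065.
So α/(1−α) = (0.159065)/(0.297097) = 0.535398, and α = 0.535398/1.535398 ≈ 0.349.

α ≈ 0.349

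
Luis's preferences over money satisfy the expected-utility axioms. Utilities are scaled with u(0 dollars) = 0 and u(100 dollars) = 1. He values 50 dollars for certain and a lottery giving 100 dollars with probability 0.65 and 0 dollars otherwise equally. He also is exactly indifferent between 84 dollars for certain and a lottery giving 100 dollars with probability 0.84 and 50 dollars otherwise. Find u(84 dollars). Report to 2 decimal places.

First, u(50 dollars) = 0.65·u(100 dollars) + 0.35·u(0 dollars) = 0.65.
Then u(84 dollars) = 0.84·u(100 dollars) + 0.16·u(50 dollars) = 0.84·1.00 + 0.16·0.65 = 0.9440.

0.94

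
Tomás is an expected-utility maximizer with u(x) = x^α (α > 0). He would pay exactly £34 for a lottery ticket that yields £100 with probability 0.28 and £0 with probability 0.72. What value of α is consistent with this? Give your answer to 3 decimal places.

α ≈ 1.180

EU(lottery) = 0.28·100^α + 0.72·0 = 0.28·100^α.
Equating: 34^α = 0.28·100^α, i.e. 0.3400^α = 0.28.
Take logs: α = ln 0.28 / ln(34/100) ≈ 1.17997.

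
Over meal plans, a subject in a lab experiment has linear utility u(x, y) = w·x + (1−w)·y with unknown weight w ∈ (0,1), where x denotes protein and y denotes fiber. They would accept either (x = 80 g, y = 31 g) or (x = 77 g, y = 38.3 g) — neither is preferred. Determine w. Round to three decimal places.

w = 0.709

Indifference: w·80 + (1−w)·31 = w·77 + (1−w)·38.3.
Collecting terms: w·3 = (1−w)·7.3.
So w/(1−w) = 7.3/3 = 2.4333, giving w = 7.3/(3+7.3) = 0.709.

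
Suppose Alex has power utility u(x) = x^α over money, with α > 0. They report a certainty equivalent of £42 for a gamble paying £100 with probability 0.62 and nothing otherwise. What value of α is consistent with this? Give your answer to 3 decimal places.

Since u(0) = 0, the lottery's EU is 0.62·100^α.
Equating: 42^α = 0.62·100^α, i.e. 0.4200^α = 0.62.
α = ln(0.62) / ln(42/100) = -0.478036/-0.867501 ≈ 0.551.

α ≈ 0.551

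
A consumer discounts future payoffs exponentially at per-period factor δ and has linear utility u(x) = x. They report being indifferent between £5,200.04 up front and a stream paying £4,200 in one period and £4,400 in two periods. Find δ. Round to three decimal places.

δ ≈ 0.710

Present value of the stream is 4200·δ + 4400·δ². Indifference gives 4200δ + 4400δ² = 5200.04.
So 4400δ² + 4200δ − 5200.04 = 0.
δ = (−4200 + √(4200² + 4·4400·5200.04)) / (2·4400) = (−4200 + √109160704.00) / 8800 ≈ 0.710.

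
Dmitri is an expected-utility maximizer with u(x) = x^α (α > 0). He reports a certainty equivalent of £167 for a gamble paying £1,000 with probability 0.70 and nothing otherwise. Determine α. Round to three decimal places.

The lottery's expected utility is 0.70·u(1000) + 0.30·u(0) = 0.70·1000^α (since u(0) = 0 for α > 0).
Indifference: 167^α = 0.70·1000^α, so (167/1000)^α = 0.70.
α = ln(0.70) / ln(167/1000) = -0.356675/-1.789761 ≈ 0.199.

α ≈ 0.199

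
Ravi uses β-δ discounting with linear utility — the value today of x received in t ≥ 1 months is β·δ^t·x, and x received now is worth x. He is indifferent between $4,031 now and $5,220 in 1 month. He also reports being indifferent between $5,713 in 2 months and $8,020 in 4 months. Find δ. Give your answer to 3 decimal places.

The second indifference involves only future payoffs, so β cancels: β·δ^2·5713 = β·δ^4·8020, giving δ^2 = 5713/8020 = 0.71234, so δ = 0.84400.

δ ≈ 0.844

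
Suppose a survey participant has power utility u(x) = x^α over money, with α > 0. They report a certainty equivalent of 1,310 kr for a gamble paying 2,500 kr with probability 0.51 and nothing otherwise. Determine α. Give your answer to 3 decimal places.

α ≈ 1.042

The lottery's expected utility is 0.51·u(2500) + 0.49·u(0) = 0.51·2500^α (since u(0) = 0 for α > 0).
Equating: 1310^α = 0.51·2500^α, i.e. 0.5240^α = 0.51.
α = ln(0.51) / ln(1310/2500) = -0.673345/-0.646264 ≈ 1.042.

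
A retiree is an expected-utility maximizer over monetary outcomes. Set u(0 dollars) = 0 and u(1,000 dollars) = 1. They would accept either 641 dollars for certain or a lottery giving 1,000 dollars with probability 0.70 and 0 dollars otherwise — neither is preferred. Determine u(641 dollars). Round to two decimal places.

u(641 dollars) equals the lottery's expected utility: 0.70·1 + 0.30·0 = 0.70.

0.70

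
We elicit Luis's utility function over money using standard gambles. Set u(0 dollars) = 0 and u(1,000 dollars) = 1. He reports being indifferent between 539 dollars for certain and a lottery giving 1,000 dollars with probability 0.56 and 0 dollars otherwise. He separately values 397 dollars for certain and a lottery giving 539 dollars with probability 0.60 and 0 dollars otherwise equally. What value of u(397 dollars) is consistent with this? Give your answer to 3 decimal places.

First, u(539 dollars) = 0.56·u(1,000 dollars) + 0.44·u(0 dollars) = 0.56.
Chaining: u(397 dollars) = 0.60·0.56 + 0.40·0.00 = 0.3360.

0.336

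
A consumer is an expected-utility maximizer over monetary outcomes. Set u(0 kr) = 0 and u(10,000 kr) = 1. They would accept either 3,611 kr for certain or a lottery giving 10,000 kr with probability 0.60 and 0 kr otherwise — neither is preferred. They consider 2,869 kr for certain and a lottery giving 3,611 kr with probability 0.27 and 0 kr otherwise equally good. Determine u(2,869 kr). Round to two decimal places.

The first gamble pins u(3,611 kr): it must equal 0.60·1 + 0.40·0 = 0.60.
Chaining: u(2,869 kr) = 0.27·0.60 + 0.73·0.00 = 0.1620.

0.16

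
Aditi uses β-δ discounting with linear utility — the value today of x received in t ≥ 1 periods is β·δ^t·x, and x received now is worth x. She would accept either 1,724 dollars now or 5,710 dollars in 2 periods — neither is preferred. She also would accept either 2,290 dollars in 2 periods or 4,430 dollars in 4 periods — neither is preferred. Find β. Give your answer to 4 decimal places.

The second indifference involves only future payoffs, so β cancels: β·δ^2·2290 = β·δ^4·4430, giving δ^2 = 2290/4430 = 0.51693, so δ = 0.71898.
Now use the now-vs-future pair: 1724 = β·δ^2·5710 gives β = 1724/(0.51693·5710) ≈ 0.5841.

β ≈ 0.5841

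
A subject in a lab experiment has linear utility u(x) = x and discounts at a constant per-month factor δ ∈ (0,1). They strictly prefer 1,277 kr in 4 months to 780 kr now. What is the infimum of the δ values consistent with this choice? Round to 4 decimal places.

Comparing present values: 780 < δ^4·1277.
Dividing by 1277: δ^4 > 0.61081. Both sides are positive, so the 4th root keeps the direction.
δ > (780/1277)^(1/4) ≈ 0.8840.

δ > 0.8840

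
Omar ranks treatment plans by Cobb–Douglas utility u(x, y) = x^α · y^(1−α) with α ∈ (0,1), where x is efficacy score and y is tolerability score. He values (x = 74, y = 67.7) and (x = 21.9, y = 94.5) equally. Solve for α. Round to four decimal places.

α ≈ 0.2150

Set the two utilities equal: 74^α·67.7^(1−α) = 21.9^α·94.5^(1−α).
Rearrange to (74/21.9)^α = (94.5/67.7)^(1−α) and take logs: α·1.2175785 = (1−α)·0.3335137.
Thus α·(1.5510922) = 0.3335137, so α = 0.3335137/1.5510922 ≈ 0.2150.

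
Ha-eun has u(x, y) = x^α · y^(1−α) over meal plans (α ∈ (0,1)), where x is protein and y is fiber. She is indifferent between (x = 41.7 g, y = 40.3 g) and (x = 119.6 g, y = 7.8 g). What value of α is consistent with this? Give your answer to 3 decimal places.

α ≈ 0.609

The Cobb–Douglas utilities coincide, so 41.7^α·40.3^(1−α) = 119.6^α·7.8^(1−α).
Rearrange to (41.7/119.6)^α = (7.8/40.3)^(1−α) and take logs: α·-1.053652 = (1−α)·-1.642228.
Thus α·(-2.695880) = -1.642228, so α = -1.642228/-2.695880 ≈ 0.609.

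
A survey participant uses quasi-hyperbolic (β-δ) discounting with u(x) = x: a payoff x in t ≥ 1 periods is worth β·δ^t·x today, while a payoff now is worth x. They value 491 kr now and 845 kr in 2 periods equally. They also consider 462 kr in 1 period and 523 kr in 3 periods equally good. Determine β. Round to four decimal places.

From the later pair, β·δ^1·462 = β·δ^3·523; dividing through, δ^2 = 462/523 = 0.88337, so δ = 0.93988.
Substituting δ into 491 = β·δ^2·845: β = 491/(746.444) ≈ 0.6578.

β ≈ 0.6578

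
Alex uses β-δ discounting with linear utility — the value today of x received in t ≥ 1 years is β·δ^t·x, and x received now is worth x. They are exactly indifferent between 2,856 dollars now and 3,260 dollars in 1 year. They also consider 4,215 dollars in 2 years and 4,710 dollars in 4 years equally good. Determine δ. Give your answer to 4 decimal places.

Both payoffs in the second observation are in the future, so β drops out: δ^2·4215 = δ^4·4710 ⇒ δ^2 = 4215/4710 = 0.89490, so δ = 0.94599.

δ ≈ 0.9460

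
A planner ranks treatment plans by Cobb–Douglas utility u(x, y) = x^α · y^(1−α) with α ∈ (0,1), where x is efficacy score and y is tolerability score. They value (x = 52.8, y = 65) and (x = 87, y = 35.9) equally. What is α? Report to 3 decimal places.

Indifference: 52.8^α · 65^(1−α) = 87^α · 35.9^(1−α).
(52.8/87)^α = (35.9/65)^(1−α); take logs: α·ln(52.8/87) = (1−α)·ln(35.9/65), i.e. α·-0.499397 = (1−α)·-0.593650.
With A = -0.499397 and B = -0.593650: α·A = (1−α)·B, so α = B/(A+B) = -0.593650/-1.093047 ≈ 0.543.

α ≈ 0.543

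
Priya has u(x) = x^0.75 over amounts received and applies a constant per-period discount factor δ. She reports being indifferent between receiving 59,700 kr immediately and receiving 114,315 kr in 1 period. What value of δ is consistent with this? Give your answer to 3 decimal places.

Indifference means u(59700) = δ · u(114315), so δ = u(59700)/u(114315).
Since u(x) = x^0.75, δ = (59700/114315)^0.75 = 0.52224^0.75 = 0.61433.

δ ≈ 0.614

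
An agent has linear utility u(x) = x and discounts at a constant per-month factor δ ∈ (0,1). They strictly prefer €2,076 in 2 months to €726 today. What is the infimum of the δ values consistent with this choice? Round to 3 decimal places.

Comparing present values: 726 < δ^2·2076.
So δ^2 > 726/2076 = 0.34971; taking the square root of both positive sides preserves the inequality.
δ > (726/2076)^(1/2) ≈ 0.591.

δ > 0.591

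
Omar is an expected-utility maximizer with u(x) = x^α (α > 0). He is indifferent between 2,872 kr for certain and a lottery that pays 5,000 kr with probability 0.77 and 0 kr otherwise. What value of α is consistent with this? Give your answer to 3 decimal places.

α ≈ 0.471

EU(lottery) = 0.77·5000^α + 0.23·0 = 0.77·5000^α.
Indifference: 2872^α = 0.77·5000^α, so (2872/5000)^α = 0.77.
Taking logs: α·ln(2872/5000) = ln(0.77), so α = -0.261365 / -0.554429 ≈ 0.471.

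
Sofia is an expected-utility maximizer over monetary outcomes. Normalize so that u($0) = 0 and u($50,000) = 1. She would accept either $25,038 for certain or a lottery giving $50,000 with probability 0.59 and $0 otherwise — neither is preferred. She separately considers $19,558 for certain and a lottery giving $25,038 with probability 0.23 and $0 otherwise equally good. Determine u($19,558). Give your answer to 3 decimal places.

0.136

The first gamble pins u($25,038): it must equal 0.59·1 + 0.41·0 = 0.59.
The second indifference gives u($19,558) = 0.23·u($25,038) + 0.77·u($0) = 0.23·0.59 + 0.77·0.00 = 0.1357.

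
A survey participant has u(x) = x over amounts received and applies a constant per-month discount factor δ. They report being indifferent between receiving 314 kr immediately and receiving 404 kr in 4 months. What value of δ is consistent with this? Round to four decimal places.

Indifference means u(314) = δ^4 · u(404), so δ^4 = u(314)/u(404).
With u(x) = x: δ^4 = 314/404 = 0.77723.
Hence δ = (0.77723)^(1/4) = 0.938938.

δ ≈ 0.9389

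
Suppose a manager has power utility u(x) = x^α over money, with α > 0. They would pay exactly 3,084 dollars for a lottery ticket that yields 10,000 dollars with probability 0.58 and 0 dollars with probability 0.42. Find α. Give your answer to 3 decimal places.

Since u(0) = 0, the lottery's EU is 0.58·10000^α.
Equating: 3084^α = 0.58·10000^α, i.e. 0.3084^α = 0.58.
Take logs: α = ln 0.58 / ln(3084/10000) ≈ 0.46306.

α ≈ 0.463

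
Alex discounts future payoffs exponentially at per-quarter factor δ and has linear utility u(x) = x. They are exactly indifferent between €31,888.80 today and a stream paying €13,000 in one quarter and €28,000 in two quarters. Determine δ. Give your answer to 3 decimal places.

δ ≈ 0.860

Equating present values: 31888.80 = 13000δ + 28000δ².
So 28000δ² + 13000δ − 31888.80 = 0.
By the quadratic formula (taking the positive root), δ = (−13000 + √3740545600.00) / 56000 ≈ 0.860.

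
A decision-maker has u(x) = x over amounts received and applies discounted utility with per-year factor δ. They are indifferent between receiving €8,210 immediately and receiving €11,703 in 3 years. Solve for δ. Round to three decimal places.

Equating discounted utilities: u(8210) = δ^3·u(11703) ⇒ δ^3 = u(8210)/u(11703).
With u(x) = x: δ^3 = 8210/11703 = 0.70153.
So δ = 0.70153^(1/3) ≈ 0.889.

δ ≈ 0.889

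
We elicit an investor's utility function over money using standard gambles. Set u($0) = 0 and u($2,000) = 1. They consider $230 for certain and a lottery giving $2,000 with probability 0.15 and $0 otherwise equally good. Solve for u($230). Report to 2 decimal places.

0.15

u($230) equals the lottery's expected utility: 0.15·1 + 0.85·0 = 0.15.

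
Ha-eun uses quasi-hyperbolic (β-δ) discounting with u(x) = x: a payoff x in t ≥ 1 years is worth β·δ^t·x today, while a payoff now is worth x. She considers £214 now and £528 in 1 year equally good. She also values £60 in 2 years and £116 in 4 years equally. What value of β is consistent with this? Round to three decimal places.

Both payoffs in the second observation are in the future, so β drops out: δ^2·60 = δ^4·116 ⇒ δ^2 = 60/116 = 0.51724, so δ = 0.71919.
Substituting δ into 214 = β·δ·528: β = 214/(379.735) ≈ 0.564.

β ≈ 0.564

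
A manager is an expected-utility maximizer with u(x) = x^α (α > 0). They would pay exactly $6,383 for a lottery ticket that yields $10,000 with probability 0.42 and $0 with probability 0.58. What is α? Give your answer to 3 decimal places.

α ≈ 1.932

The lottery's expected utility is 0.42·u(10000) + 0.58·u(0) = 0.42·10000^α (since u(0) = 0 for α > 0).
Equating: 6383^α = 0.42·10000^α, i.e. 0.6383^α = 0.42.
α = ln(0.42) / ln(6383/10000) = -0.867501/-0.448947 ≈ 1.932.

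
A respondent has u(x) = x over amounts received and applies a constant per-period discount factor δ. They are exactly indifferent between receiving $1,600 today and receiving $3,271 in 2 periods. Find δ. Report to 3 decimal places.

δ ≈ 0.699

Equating discounted utilities: u(1600) = δ^2·u(3271) ⇒ δ^2 = u(1600)/u(3271).
With u(x) = x: δ^2 = 1600/3271 = 0.48915.
Hence δ = (0.48915)^(1/2) = 0.69939.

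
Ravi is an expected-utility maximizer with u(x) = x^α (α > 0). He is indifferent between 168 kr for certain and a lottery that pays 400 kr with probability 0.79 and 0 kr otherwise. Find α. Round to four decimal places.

α ≈ 0.2717

EU(lottery) = 0.79·400^α + 0.21·0 = 0.79·400^α.
Indifference: 168^α = 0.79·400^α, so (168/400)^α = 0.79.
Taking logs: α·ln(168/400) = ln(0.79), so α = -0.2357223 / -0.8675006 ≈ 0.2717.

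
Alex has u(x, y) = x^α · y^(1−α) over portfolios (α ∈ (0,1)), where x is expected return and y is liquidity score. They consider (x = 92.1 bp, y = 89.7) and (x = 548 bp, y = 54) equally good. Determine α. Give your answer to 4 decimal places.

The Cobb–Douglas utilities coincide, so 92.1^α·89.7^(1−α) = 548^α·54^(1−α).
Rearrange to (92.1/548)^α = (54/89.7)^(1−α) and take logs: α·-1.7834003 = (1−α)·-0.5074867.
Thus α·(-2.2908870) = -0.5074867, so α = -0.5074867/-2.2908870 ≈ 0.2215.

α ≈ 0.2215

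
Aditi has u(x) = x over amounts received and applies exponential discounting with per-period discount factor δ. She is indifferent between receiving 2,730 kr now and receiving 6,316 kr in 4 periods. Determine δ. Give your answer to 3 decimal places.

Indifference means u(2730) = δ^4 · u(6316), so δ^4 = u(2730)/u(6316).
With u(x) = x: δ^4 = 2730/6316 = 0.43224.
Hence δ = (0.43224)^(1/4) = 0.81083.

δ ≈ 0.811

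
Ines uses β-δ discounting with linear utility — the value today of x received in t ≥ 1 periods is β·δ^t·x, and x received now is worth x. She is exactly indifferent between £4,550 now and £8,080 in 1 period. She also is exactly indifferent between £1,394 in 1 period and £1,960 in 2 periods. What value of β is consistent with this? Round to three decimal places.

β ≈ 0.792

The second indifference involves only future payoffs, so β cancels: β·δ^1·1394 = β·δ^2·1960, giving δ = 1394/1960 = 0.71122.
Now use the now-vs-future pair: 4550 = β·δ·8080 gives β = 4550/(0.71122·8080) ≈ 0.792.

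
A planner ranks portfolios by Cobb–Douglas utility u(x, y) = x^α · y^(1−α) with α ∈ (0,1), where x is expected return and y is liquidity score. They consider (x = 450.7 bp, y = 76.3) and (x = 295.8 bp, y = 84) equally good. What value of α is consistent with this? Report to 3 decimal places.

α ≈ 0.186

The Cobb–Douglas utilities coincide, so 450.7^α·76.3^(1−α) = 295.8^α·84^(1−α).
(450.7/295.8)^α = (84/76.3)^(1−α); take logs: α·ln(450.7/295.8) = (1−α)·ln(84/76.3), i.e. α·0.421118 = (1−α)·0.096144.
Thus α·(0.517262) = 0.096144, so α = 0.096144/0.517262 ≈ 0.186.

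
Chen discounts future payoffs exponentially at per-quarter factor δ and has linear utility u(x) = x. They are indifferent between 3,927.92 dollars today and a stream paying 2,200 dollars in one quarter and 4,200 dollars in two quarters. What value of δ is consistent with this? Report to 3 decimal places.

δ ≈ 0.740

The stream is worth 2200δ + 4200δ² today, so 2200δ + 4200δ² = 3927.92.
Rearranged: 4200δ² + 2200δ − 3927.92 = 0.
The positive root is δ = [−2200 + √(2200² + 4·4200·3927.92)] / (2·4200) = (−2200 + 8416.000)/8400 ≈ 0.740.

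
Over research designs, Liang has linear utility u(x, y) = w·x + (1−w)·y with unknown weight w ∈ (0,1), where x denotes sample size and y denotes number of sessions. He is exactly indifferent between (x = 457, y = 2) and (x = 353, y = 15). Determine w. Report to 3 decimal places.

Indifference: w·457 + (1−w)·2 = w·353 + (1−w)·15.
Collecting terms: w·104 = (1−w)·13.
So w/(1−w) = 13/104 = 0.1250, giving w = 13/(104+13) = 0.111.

w = 0.111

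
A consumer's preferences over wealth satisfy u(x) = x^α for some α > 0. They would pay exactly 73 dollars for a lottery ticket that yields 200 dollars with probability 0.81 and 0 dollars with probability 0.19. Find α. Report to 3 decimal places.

The lottery's expected utility is 0.81·u(200) + 0.19·u(0) = 0.81·200^α (since u(0) = 0 for α > 0).
Equating: 73^α = 0.81·200^α, i.e. 0.3650^α = 0.81.
Take logs: α = ln 0.81 / ln(73/200) ≈ 0.20908.

α ≈ 0.209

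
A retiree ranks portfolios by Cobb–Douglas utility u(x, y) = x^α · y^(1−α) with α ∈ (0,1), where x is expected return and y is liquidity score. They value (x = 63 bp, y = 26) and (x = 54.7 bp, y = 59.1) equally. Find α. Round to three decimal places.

The Cobb–Douglas utilities coincide, so 63^α·26^(1−α) = 54.7^α·59.1^(1−α).
Rearrange to (63/54.7)^α = (59.1/26)^(1−α) and take logs: α·0.141271 = (1−α)·0.821134.
So α/(1−α) = (0.821134)/(0.141271) = 5.812474, and α = 5.812474/6.812474 ≈ 0.853.

α ≈ 0.853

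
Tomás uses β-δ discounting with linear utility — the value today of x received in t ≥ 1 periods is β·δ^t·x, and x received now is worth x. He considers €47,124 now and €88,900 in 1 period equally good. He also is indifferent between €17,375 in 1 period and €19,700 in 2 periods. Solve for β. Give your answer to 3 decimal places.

The second indifference involves only future payoffs, so β cancels: β·δ^1·17375 = β·δ^2·19700, giving δ = 17375/19700 = 0.88198.
Substituting δ into 47124 = β·δ·88900: β = 47124/(78407.995) ≈ 0.601.

β ≈ 0.601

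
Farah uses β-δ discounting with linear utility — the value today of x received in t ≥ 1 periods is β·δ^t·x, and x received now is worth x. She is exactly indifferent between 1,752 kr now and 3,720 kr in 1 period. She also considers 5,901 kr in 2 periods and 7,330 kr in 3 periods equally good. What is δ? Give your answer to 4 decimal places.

Both payoffs in the second observation are in the future, so β drops out: δ^2·5901 = δ^3·7330 ⇒ δ = 5901/7330 = 0.80505.

δ ≈ 0.8050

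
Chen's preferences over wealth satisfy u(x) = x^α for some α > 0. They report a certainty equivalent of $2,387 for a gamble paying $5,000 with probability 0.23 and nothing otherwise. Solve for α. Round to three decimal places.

α ≈ 1.988

Since u(0) = 0, the lottery's EU is 0.23·5000^α.
Equating: 2387^α = 0.23·5000^α, i.e. 0.4774^α = 0.23.
Taking logs: α·ln(2387/5000) = ln(0.23), so α = -1.469676 / -0.739401 ≈ 1.988.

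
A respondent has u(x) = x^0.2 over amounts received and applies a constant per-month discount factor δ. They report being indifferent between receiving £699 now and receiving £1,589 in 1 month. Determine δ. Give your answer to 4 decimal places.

δ ≈ 0.8485

Indifference means u(699) = δ · u(1589), so δ = u(699)/u(1589).
Since u(x) = x^0.2, δ = (699/1589)^0.2 = 0.43990^0.2 = 0.84854.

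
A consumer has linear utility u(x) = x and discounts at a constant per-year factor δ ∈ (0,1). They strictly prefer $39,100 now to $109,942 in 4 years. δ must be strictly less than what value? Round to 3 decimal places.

The preference means 39100 > δ^4·109942.
Dividing by 109942: δ^4 < 0.35564. Both sides are positive, so the 4th root keeps the direction.
δ < (39100/109942)^(1/4) ≈ 0.772.

δ < 0.772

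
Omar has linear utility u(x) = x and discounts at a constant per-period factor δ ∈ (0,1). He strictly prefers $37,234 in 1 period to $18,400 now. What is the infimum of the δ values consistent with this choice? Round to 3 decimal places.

The preference means 18400 < δ·37234.
So δ > 18400/37234 = 0.49417.

δ > 0.494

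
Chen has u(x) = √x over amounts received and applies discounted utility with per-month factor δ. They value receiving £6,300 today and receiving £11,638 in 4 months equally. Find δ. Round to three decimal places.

Indifference means u(6300) = δ^4 · u(11638), so δ^4 = u(6300)/u(11638).
Since u(x) = √x, δ^4 = √(6300/11638) = 0.73575.
So δ = 0.73575^(1/4) ≈ 0.926.

δ ≈ 0.926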